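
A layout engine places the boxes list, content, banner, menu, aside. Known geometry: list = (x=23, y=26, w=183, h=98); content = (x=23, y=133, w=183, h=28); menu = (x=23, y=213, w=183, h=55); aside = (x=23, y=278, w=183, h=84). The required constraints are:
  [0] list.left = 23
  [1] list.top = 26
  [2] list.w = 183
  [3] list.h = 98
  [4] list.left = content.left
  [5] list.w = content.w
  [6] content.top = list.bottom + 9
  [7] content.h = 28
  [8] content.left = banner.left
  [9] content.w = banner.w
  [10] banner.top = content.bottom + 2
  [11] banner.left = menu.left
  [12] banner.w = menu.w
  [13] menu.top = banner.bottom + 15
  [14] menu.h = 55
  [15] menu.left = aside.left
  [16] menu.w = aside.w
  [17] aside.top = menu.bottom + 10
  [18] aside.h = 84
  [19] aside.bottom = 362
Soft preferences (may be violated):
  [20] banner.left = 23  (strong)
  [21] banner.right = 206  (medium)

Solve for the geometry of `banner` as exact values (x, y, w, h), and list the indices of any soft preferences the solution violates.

1. banner.x = 23  [content.left = banner.left]
2. banner.w = 183  [content.w = banner.w]
3. banner.y = 163  [banner.top = content.bottom + 2]
4. banner.h = 35  [menu.top = banner.bottom + 15]

banner = (x=23, y=163, w=183, h=35)
violated soft preferences: none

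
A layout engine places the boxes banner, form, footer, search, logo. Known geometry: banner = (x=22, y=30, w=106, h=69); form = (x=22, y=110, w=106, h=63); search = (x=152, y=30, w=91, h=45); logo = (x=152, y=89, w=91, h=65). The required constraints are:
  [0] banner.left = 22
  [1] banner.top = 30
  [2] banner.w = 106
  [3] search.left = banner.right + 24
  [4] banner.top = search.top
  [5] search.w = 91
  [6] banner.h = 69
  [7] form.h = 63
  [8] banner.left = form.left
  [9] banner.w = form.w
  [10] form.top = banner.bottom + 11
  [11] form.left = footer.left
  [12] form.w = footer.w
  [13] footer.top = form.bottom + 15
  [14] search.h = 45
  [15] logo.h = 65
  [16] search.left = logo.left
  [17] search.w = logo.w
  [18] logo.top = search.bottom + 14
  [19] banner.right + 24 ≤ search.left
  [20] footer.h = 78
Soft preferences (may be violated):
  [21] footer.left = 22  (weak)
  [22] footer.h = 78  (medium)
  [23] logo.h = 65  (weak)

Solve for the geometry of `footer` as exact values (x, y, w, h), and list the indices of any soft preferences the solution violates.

footer = (x=22, y=188, w=106, h=78)
violated soft preferences: none

1. footer.x = 22  [form.left = footer.left]
2. footer.w = 106  [form.w = footer.w]
3. footer.y = 188  [footer.top = form.bottom + 15]
4. footer.h = 78  [footer.h = 78]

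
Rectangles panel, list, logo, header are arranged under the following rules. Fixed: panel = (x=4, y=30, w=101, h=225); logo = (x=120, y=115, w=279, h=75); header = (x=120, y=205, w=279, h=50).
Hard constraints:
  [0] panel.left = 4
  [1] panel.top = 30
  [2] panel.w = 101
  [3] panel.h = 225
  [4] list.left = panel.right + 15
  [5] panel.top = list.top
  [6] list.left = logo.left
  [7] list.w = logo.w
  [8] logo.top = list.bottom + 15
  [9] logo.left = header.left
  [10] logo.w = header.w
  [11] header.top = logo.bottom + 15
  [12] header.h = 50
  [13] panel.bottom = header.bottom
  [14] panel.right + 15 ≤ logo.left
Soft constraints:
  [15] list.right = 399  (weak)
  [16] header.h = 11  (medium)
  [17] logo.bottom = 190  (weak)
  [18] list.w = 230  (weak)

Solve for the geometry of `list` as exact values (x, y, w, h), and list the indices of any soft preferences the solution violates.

1. list.x = 120  [list.left = panel.right + 15]
2. list.y = 30  [panel.top = list.top]
3. list.w = 279  [list.w = logo.w]
4. list.h = 70  [logo.top = list.bottom + 15]

list = (x=120, y=30, w=279, h=70)
violated soft preferences: 16, 18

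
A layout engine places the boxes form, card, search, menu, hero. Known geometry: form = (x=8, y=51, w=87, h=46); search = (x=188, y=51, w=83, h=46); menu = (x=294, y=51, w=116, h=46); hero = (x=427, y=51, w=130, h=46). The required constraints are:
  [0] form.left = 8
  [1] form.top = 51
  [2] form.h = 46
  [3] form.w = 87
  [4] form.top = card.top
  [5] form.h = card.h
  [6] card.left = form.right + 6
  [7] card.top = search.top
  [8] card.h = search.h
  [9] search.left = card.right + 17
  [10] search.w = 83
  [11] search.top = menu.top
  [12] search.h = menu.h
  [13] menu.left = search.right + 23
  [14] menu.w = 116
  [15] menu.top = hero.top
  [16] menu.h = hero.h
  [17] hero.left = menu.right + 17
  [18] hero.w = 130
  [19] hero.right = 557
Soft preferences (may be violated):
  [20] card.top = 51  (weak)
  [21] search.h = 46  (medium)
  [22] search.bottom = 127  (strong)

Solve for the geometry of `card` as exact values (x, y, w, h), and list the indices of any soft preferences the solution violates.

1. card.y = 51  [form.top = card.top]
2. card.h = 46  [form.h = card.h]
3. card.x = 101  [card.left = form.right + 6]
4. card.w = 70  [search.left = card.right + 17]

card = (x=101, y=51, w=70, h=46)
violated soft preferences: 22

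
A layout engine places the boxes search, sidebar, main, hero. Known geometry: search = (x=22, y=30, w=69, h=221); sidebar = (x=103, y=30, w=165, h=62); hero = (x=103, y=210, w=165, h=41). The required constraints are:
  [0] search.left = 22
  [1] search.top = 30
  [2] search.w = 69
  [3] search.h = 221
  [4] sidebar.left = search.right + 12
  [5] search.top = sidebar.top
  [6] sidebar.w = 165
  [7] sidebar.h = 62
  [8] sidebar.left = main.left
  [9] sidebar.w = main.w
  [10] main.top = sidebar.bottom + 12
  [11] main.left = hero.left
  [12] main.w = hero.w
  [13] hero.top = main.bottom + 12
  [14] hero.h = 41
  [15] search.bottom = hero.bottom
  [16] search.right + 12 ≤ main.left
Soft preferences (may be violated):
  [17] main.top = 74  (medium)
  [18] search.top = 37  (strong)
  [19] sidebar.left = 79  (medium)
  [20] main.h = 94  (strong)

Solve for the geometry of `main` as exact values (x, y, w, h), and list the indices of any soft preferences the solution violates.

main = (x=103, y=104, w=165, h=94)
violated soft preferences: 17, 18, 19

1. main.x = 103  [sidebar.left = main.left]
2. main.w = 165  [sidebar.w = main.w]
3. main.y = 104  [main.top = sidebar.bottom + 12]
4. main.h = 94  [hero.top = main.bottom + 12]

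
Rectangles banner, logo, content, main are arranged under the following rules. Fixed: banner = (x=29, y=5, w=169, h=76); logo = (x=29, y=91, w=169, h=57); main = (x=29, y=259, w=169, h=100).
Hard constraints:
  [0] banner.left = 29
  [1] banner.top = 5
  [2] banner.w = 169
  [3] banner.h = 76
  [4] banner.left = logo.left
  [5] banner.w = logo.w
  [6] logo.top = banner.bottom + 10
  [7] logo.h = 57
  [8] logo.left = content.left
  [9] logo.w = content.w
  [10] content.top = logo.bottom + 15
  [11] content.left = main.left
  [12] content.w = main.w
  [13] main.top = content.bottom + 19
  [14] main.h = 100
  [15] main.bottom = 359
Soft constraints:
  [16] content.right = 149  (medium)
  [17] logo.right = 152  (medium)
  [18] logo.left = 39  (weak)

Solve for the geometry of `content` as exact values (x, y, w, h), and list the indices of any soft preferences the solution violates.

content = (x=29, y=163, w=169, h=77)
violated soft preferences: 16, 17, 18

1. content.x = 29  [logo.left = content.left]
2. content.w = 169  [logo.w = content.w]
3. content.y = 163  [content.top = logo.bottom + 15]
4. content.h = 77  [main.top = content.bottom + 19]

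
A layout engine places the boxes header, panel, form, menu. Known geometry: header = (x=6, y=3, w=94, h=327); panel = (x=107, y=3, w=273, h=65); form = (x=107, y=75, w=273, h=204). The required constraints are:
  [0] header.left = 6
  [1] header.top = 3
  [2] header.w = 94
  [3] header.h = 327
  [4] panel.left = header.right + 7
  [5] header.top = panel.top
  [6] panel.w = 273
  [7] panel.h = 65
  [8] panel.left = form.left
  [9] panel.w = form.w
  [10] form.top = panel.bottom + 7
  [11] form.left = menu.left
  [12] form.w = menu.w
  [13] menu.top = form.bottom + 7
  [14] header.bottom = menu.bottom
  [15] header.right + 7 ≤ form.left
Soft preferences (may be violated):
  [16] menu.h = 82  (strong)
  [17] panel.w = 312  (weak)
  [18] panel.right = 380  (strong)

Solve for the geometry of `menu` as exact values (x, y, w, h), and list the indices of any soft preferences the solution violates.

menu = (x=107, y=286, w=273, h=44)
violated soft preferences: 16, 17

1. menu.x = 107  [form.left = menu.left]
2. menu.w = 273  [form.w = menu.w]
3. menu.y = 286  [menu.top = form.bottom + 7]
4. menu.h = 44  [header.bottom = menu.bottom]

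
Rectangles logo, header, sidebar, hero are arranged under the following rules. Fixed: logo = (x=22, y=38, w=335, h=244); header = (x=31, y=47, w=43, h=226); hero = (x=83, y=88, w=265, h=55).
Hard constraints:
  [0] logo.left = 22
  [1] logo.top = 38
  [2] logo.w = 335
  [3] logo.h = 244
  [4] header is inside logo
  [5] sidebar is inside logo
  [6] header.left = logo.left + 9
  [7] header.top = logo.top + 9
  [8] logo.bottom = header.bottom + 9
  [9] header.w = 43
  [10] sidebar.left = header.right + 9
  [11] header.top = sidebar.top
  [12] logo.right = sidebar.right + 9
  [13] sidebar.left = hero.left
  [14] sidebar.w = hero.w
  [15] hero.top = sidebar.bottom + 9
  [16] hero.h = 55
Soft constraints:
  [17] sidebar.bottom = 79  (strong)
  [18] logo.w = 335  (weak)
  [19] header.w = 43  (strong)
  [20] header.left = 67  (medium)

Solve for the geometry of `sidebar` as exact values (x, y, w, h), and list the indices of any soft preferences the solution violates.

sidebar = (x=83, y=47, w=265, h=32)
violated soft preferences: 20

1. sidebar.x = 83  [sidebar.left = header.right + 9]
2. sidebar.y = 47  [header.top = sidebar.top]
3. sidebar.w = 265  [logo.right = sidebar.right + 9]
4. sidebar.h = 32  [hero.top = sidebar.bottom + 9]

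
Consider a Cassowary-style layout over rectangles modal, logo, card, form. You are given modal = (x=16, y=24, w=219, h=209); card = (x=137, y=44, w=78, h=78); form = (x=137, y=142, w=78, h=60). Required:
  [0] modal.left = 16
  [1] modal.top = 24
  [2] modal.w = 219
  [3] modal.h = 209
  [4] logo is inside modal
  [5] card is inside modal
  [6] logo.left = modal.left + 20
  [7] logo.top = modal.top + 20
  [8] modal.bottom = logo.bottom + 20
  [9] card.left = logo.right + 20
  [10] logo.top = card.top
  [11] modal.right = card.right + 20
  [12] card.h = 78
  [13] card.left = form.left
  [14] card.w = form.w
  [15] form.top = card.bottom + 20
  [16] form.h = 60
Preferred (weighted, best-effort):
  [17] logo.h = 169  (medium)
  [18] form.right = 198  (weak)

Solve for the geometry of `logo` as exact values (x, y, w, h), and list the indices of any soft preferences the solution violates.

logo = (x=36, y=44, w=81, h=169)
violated soft preferences: 18

1. logo.x = 36  [logo.left = modal.left + 20]
2. logo.y = 44  [logo.top = modal.top + 20]
3. logo.h = 169  [modal.bottom = logo.bottom + 20]
4. logo.w = 81  [card.left = logo.right + 20]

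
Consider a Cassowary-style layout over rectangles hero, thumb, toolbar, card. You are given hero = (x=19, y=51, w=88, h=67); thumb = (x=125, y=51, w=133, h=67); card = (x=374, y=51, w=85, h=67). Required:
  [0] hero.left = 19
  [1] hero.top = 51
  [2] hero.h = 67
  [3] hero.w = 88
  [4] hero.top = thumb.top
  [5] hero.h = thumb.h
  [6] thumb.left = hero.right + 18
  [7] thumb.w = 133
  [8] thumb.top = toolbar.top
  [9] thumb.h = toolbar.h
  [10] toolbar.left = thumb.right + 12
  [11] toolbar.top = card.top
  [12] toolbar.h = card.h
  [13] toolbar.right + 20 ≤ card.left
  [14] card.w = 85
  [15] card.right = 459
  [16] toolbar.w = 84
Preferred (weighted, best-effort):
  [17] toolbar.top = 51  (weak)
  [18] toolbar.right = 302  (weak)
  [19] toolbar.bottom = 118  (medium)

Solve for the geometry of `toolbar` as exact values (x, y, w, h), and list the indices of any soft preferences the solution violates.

1. toolbar.y = 51  [thumb.top = toolbar.top]
2. toolbar.h = 67  [thumb.h = toolbar.h]
3. toolbar.x = 270  [toolbar.left = thumb.right + 12]
4. toolbar.w = 84  [toolbar.w = 84]

toolbar = (x=270, y=51, w=84, h=67)
violated soft preferences: 18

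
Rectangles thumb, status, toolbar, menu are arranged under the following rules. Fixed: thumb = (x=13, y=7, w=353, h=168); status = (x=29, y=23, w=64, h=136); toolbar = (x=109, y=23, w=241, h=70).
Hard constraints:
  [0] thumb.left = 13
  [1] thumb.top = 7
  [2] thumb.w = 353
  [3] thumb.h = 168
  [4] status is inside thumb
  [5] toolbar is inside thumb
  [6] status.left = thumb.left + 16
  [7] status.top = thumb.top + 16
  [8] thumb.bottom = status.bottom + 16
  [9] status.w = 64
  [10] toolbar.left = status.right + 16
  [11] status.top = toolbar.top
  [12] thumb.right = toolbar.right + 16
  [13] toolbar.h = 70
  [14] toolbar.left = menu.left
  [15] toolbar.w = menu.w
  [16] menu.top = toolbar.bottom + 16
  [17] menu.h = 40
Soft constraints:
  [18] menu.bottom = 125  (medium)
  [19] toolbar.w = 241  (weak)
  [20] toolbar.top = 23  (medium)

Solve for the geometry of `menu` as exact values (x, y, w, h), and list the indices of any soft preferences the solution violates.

1. menu.x = 109  [toolbar.left = menu.left]
2. menu.w = 241  [toolbar.w = menu.w]
3. menu.y = 109  [menu.top = toolbar.bottom + 16]
4. menu.h = 40  [menu.h = 40]

menu = (x=109, y=109, w=241, h=40)
violated soft preferences: 18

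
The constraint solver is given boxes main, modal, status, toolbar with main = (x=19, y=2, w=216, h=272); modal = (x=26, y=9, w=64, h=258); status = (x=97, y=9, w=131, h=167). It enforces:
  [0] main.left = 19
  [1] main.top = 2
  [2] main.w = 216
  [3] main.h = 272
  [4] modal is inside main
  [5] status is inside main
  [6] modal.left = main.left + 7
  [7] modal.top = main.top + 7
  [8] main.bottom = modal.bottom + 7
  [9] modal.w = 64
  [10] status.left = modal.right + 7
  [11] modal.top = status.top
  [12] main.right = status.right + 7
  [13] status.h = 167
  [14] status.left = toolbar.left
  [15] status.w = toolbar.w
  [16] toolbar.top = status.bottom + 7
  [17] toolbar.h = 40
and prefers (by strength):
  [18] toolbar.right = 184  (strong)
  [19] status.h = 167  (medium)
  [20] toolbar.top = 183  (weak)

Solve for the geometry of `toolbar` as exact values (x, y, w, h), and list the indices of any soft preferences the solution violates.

1. toolbar.x = 97  [status.left = toolbar.left]
2. toolbar.w = 131  [status.w = toolbar.w]
3. toolbar.y = 183  [toolbar.top = status.bottom + 7]
4. toolbar.h = 40  [toolbar.h = 40]

toolbar = (x=97, y=183, w=131, h=40)
violated soft preferences: 18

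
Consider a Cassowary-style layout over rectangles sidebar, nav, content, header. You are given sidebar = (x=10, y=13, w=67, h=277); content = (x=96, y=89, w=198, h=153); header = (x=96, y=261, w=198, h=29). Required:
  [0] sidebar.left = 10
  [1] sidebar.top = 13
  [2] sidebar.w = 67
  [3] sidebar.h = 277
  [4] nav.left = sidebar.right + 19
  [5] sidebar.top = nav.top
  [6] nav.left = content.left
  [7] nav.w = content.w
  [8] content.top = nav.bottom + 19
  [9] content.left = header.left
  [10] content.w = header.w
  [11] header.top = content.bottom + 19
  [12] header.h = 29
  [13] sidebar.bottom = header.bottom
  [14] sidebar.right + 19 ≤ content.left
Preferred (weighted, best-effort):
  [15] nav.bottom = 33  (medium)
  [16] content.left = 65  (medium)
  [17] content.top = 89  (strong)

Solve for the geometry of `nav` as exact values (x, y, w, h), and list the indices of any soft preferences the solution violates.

1. nav.x = 96  [nav.left = sidebar.right + 19]
2. nav.y = 13  [sidebar.top = nav.top]
3. nav.w = 198  [nav.w = content.w]
4. nav.h = 57  [content.top = nav.bottom + 19]

nav = (x=96, y=13, w=198, h=57)
violated soft preferences: 15, 16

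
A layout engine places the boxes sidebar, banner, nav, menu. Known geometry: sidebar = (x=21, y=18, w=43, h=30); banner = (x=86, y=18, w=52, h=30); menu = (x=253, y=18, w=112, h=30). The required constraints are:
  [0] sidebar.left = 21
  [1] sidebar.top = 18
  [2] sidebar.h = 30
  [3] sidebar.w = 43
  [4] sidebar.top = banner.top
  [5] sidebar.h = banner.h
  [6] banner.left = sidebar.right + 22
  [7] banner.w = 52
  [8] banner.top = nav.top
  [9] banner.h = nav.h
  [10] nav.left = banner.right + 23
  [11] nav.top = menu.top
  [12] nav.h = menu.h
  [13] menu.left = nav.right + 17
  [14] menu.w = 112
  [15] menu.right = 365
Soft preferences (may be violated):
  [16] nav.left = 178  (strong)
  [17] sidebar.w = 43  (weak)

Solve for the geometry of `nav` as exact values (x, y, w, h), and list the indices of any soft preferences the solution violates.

nav = (x=161, y=18, w=75, h=30)
violated soft preferences: 16

1. nav.y = 18  [banner.top = nav.top]
2. nav.h = 30  [banner.h = nav.h]
3. nav.x = 161  [nav.left = banner.right + 23]
4. nav.w = 75  [menu.left = nav.right + 17]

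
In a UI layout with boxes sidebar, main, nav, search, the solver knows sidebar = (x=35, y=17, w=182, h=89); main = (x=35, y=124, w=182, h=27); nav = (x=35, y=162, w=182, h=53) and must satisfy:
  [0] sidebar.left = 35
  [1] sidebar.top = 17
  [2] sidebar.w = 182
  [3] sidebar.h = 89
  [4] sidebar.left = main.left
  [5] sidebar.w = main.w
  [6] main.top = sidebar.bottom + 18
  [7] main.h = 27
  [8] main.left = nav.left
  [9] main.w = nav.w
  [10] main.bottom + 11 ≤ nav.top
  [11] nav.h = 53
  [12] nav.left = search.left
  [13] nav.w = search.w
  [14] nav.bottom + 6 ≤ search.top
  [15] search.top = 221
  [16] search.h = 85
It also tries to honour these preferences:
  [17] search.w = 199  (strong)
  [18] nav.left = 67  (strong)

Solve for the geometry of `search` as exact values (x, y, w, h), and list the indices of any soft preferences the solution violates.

1. search.x = 35  [nav.left = search.left]
2. search.w = 182  [nav.w = search.w]
3. search.y = 221  [search.top = 221]
4. search.h = 85  [search.h = 85]

search = (x=35, y=221, w=182, h=85)
violated soft preferences: 17, 18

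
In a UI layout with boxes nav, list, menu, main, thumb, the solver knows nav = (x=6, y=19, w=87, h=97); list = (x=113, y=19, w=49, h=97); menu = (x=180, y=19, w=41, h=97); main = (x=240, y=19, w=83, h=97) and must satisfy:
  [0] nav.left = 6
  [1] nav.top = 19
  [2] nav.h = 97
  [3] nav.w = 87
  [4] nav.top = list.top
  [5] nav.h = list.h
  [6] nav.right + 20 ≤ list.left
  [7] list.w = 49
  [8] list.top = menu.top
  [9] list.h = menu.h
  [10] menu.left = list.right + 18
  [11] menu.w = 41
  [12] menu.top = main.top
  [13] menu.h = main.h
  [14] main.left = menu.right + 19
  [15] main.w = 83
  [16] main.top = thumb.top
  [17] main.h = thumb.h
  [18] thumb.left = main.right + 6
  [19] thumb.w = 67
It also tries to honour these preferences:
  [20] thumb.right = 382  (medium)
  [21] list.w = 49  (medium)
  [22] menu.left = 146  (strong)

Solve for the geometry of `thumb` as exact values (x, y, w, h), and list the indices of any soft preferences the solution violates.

1. thumb.y = 19  [main.top = thumb.top]
2. thumb.h = 97  [main.h = thumb.h]
3. thumb.x = 329  [thumb.left = main.right + 6]
4. thumb.w = 67  [thumb.w = 67]

thumb = (x=329, y=19, w=67, h=97)
violated soft preferences: 20, 22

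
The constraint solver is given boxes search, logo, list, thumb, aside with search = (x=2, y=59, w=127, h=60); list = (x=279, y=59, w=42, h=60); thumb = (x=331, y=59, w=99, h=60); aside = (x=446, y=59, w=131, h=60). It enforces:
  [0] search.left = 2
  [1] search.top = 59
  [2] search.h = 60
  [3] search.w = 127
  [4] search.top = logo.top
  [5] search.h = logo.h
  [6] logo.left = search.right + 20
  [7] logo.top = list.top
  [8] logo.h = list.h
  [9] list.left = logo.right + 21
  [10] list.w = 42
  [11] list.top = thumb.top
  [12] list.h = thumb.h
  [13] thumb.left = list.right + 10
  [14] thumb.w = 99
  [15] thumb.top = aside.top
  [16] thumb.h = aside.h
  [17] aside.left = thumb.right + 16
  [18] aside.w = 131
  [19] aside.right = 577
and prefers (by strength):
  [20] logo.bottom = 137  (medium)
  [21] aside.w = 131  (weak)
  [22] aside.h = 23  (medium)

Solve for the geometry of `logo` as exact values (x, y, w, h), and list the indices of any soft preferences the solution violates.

1. logo.y = 59  [search.top = logo.top]
2. logo.h = 60  [search.h = logo.h]
3. logo.x = 149  [logo.left = search.right + 20]
4. logo.w = 109  [list.left = logo.right + 21]

logo = (x=149, y=59, w=109, h=60)
violated soft preferences: 20, 22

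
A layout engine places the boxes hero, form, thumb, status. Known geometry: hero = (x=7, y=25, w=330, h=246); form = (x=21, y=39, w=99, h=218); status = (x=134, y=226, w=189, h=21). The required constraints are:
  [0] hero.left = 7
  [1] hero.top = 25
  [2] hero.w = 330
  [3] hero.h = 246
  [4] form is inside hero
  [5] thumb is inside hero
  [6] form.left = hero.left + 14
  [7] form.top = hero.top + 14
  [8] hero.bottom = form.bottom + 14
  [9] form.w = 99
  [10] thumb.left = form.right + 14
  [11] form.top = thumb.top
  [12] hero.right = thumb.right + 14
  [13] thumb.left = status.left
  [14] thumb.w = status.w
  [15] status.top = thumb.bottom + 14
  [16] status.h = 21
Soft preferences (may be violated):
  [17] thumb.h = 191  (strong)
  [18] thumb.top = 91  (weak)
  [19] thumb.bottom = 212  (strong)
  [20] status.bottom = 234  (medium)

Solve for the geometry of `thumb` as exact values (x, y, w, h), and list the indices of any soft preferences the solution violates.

thumb = (x=134, y=39, w=189, h=173)
violated soft preferences: 17, 18, 20

1. thumb.x = 134  [thumb.left = form.right + 14]
2. thumb.y = 39  [form.top = thumb.top]
3. thumb.w = 189  [hero.right = thumb.right + 14]
4. thumb.h = 173  [status.top = thumb.bottom + 14]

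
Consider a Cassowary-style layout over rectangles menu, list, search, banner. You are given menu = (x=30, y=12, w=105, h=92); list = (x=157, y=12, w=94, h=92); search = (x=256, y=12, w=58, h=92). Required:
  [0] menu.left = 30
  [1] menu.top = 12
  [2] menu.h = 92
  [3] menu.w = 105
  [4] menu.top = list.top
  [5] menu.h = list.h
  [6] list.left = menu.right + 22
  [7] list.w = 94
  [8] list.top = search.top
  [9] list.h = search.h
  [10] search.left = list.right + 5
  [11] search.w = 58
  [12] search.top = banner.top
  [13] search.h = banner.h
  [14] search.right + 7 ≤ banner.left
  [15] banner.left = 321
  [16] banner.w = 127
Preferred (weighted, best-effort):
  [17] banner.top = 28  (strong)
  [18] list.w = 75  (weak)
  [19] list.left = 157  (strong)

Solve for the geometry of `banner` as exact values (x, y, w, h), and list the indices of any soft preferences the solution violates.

1. banner.y = 12  [search.top = banner.top]
2. banner.h = 92  [search.h = banner.h]
3. banner.x = 321  [banner.left = 321]
4. banner.w = 127  [banner.w = 127]

banner = (x=321, y=12, w=127, h=92)
violated soft preferences: 17, 18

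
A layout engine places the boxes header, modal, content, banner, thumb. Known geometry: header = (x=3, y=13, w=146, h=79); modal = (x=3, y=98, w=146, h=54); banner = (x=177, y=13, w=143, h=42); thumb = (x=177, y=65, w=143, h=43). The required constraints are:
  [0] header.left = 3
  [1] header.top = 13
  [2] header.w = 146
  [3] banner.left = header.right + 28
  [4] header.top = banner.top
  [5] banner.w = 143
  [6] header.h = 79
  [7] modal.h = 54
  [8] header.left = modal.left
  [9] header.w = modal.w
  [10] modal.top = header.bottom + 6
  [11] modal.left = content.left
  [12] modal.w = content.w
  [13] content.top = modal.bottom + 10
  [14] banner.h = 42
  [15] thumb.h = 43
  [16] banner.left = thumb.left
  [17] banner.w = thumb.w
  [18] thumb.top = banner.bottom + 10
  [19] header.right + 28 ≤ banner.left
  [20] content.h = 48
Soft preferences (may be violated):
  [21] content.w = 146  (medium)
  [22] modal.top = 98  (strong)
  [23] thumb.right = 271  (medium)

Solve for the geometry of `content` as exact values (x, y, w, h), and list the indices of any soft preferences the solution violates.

1. content.x = 3  [modal.left = content.left]
2. content.w = 146  [modal.w = content.w]
3. content.y = 162  [content.top = modal.bottom + 10]
4. content.h = 48  [content.h = 48]

content = (x=3, y=162, w=146, h=48)
violated soft preferences: 23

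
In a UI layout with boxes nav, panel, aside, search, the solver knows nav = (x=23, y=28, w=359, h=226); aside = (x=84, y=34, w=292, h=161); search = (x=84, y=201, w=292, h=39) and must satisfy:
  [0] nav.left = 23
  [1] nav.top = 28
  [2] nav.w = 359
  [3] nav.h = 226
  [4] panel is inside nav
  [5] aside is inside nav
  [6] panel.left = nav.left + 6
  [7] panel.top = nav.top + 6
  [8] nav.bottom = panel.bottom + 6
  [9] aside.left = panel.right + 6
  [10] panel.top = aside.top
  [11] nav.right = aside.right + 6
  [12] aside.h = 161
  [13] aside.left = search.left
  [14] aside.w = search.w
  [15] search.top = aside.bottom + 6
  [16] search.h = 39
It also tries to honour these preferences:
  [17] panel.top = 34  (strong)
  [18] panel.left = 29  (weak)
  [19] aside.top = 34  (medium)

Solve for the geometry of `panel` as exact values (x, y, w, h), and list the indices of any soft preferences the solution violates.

1. panel.x = 29  [panel.left = nav.left + 6]
2. panel.y = 34  [panel.top = nav.top + 6]
3. panel.h = 214  [nav.bottom = panel.bottom + 6]
4. panel.w = 49  [aside.left = panel.right + 6]

panel = (x=29, y=34, w=49, h=214)
violated soft preferences: none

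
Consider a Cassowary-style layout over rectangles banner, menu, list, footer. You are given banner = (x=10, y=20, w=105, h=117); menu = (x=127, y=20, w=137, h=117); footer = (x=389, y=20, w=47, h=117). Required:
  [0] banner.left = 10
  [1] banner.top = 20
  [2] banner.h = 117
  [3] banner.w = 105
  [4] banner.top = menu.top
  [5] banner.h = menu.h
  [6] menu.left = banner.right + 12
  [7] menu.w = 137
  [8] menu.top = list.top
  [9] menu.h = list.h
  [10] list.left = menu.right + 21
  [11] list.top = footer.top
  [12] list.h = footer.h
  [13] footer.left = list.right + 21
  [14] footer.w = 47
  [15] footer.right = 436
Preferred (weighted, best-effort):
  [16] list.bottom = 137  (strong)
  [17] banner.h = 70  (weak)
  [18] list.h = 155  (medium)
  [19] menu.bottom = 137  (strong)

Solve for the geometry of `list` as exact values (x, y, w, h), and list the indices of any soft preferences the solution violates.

list = (x=285, y=20, w=83, h=117)
violated soft preferences: 17, 18

1. list.y = 20  [menu.top = list.top]
2. list.h = 117  [menu.h = list.h]
3. list.x = 285  [list.left = menu.right + 21]
4. list.w = 83  [footer.left = list.right + 21]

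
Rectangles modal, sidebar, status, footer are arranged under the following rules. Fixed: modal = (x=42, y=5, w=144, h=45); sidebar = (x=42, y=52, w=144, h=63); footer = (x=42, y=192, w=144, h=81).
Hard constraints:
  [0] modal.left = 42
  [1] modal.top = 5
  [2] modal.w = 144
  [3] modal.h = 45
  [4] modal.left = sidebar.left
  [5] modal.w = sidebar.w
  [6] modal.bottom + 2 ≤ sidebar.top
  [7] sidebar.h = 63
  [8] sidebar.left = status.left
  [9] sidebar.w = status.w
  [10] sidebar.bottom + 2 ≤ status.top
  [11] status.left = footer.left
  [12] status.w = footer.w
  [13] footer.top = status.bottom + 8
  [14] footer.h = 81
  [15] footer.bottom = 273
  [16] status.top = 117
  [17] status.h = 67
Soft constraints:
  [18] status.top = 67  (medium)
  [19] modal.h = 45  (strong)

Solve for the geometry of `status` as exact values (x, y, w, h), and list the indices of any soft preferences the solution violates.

1. status.x = 42  [sidebar.left = status.left]
2. status.w = 144  [sidebar.w = status.w]
3. status.y = 117  [status.top = 117]
4. status.h = 67  [status.h = 67]

status = (x=42, y=117, w=144, h=67)
violated soft preferences: 18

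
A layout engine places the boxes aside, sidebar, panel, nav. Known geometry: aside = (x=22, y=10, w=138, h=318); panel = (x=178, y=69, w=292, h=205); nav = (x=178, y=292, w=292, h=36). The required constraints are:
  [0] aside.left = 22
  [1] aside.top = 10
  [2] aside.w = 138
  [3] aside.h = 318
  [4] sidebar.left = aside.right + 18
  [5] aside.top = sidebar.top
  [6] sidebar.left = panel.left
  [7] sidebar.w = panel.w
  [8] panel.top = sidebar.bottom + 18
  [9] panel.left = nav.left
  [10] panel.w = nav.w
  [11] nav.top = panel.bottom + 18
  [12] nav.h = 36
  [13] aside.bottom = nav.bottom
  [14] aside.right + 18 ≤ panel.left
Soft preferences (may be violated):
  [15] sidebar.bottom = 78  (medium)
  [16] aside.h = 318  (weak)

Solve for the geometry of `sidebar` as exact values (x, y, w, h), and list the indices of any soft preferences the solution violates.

sidebar = (x=178, y=10, w=292, h=41)
violated soft preferences: 15

1. sidebar.x = 178  [sidebar.left = aside.right + 18]
2. sidebar.y = 10  [aside.top = sidebar.top]
3. sidebar.w = 292  [sidebar.w = panel.w]
4. sidebar.h = 41  [panel.top = sidebar.bottom + 18]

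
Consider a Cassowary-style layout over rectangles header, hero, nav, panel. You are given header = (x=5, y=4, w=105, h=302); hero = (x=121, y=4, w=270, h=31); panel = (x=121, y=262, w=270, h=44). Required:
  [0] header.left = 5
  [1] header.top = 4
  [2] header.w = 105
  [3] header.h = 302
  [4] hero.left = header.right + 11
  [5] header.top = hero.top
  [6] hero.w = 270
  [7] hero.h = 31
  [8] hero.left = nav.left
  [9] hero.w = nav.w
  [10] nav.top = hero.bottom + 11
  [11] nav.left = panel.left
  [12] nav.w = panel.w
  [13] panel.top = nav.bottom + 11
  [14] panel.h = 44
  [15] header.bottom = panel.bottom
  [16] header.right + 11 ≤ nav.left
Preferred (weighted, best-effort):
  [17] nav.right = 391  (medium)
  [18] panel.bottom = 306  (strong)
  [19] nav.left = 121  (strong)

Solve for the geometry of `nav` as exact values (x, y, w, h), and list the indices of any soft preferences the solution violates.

nav = (x=121, y=46, w=270, h=205)
violated soft preferences: none

1. nav.x = 121  [hero.left = nav.left]
2. nav.w = 270  [hero.w = nav.w]
3. nav.y = 46  [nav.top = hero.bottom + 11]
4. nav.h = 205  [panel.top = nav.bottom + 11]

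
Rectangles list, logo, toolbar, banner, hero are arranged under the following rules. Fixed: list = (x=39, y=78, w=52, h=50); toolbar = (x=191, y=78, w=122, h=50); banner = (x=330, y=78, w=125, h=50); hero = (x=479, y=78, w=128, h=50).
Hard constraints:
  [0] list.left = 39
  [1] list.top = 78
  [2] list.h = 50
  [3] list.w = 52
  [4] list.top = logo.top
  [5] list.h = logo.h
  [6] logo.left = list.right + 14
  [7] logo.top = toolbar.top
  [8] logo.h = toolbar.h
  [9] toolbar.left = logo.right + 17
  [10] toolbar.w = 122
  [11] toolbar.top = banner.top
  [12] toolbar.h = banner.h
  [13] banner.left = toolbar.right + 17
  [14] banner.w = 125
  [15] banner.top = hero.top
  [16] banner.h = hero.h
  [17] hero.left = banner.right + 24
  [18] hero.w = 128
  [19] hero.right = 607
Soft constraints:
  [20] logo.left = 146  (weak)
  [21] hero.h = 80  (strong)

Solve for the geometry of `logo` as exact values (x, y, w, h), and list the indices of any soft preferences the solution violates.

logo = (x=105, y=78, w=69, h=50)
violated soft preferences: 20, 21

1. logo.y = 78  [list.top = logo.top]
2. logo.h = 50  [list.h = logo.h]
3. logo.x = 105  [logo.left = list.right + 14]
4. logo.w = 69  [toolbar.left = logo.right + 17]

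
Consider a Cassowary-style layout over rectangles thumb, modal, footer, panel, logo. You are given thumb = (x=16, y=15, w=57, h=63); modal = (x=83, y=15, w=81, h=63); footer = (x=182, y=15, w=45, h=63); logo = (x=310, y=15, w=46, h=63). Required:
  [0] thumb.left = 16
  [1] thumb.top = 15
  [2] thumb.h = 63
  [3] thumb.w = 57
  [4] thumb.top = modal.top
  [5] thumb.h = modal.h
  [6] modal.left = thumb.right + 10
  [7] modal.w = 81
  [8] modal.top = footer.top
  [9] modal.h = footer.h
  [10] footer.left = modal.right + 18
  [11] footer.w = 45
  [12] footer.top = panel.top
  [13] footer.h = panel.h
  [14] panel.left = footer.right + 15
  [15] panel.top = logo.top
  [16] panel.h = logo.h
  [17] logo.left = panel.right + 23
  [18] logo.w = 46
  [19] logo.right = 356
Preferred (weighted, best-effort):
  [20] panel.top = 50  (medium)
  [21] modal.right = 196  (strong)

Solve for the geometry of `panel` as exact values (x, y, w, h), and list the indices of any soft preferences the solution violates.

1. panel.y = 15  [footer.top = panel.top]
2. panel.h = 63  [footer.h = panel.h]
3. panel.x = 242  [panel.left = footer.right + 15]
4. panel.w = 45  [logo.left = panel.right + 23]

panel = (x=242, y=15, w=45, h=63)
violated soft preferences: 20, 21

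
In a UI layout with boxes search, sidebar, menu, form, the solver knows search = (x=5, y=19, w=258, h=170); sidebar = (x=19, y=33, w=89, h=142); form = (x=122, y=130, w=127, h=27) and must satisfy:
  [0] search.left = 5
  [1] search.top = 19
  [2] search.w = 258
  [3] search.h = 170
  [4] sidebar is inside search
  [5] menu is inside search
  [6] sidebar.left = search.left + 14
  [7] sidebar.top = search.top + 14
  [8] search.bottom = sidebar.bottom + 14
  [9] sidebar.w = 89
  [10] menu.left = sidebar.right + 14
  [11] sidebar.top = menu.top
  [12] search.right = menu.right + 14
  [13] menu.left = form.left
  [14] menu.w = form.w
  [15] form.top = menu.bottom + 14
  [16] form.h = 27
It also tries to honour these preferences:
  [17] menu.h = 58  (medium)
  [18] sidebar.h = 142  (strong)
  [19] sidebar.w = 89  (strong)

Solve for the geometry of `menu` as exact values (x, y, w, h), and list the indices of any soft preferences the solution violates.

1. menu.x = 122  [menu.left = sidebar.right + 14]
2. menu.y = 33  [sidebar.top = menu.top]
3. menu.w = 127  [search.right = menu.right + 14]
4. menu.h = 83  [form.top = menu.bottom + 14]

menu = (x=122, y=33, w=127, h=83)
violated soft preferences: 17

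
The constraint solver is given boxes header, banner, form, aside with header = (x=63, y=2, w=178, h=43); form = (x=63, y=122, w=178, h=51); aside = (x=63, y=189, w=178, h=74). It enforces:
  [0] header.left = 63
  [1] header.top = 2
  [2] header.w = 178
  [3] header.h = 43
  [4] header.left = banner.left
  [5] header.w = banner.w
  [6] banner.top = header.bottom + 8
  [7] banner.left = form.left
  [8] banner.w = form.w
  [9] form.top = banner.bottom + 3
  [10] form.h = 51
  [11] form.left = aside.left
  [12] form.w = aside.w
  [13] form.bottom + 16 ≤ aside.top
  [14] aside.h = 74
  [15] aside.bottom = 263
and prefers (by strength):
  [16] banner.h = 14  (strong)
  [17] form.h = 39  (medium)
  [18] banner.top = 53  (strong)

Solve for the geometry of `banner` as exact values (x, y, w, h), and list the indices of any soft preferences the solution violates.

1. banner.x = 63  [header.left = banner.left]
2. banner.w = 178  [header.w = banner.w]
3. banner.y = 53  [banner.top = header.bottom + 8]
4. banner.h = 66  [form.top = banner.bottom + 3]

banner = (x=63, y=53, w=178, h=66)
violated soft preferences: 16, 17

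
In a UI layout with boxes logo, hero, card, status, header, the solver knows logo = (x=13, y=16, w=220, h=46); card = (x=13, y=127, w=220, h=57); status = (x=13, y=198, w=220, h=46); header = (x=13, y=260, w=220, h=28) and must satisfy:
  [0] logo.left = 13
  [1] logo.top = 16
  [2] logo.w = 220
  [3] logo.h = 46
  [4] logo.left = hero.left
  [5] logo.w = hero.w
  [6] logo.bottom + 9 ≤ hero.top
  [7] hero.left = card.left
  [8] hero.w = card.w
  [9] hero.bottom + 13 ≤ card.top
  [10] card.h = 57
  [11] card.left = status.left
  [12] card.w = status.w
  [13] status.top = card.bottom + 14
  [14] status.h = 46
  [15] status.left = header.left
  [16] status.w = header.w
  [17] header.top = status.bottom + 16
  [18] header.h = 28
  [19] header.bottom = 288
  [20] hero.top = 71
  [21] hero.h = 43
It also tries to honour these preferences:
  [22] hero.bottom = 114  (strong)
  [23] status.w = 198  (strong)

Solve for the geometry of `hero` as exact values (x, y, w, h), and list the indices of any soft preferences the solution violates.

hero = (x=13, y=71, w=220, h=43)
violated soft preferences: 23

1. hero.x = 13  [logo.left = hero.left]
2. hero.w = 220  [logo.w = hero.w]
3. hero.y = 71  [hero.top = 71]
4. hero.h = 43  [hero.h = 43]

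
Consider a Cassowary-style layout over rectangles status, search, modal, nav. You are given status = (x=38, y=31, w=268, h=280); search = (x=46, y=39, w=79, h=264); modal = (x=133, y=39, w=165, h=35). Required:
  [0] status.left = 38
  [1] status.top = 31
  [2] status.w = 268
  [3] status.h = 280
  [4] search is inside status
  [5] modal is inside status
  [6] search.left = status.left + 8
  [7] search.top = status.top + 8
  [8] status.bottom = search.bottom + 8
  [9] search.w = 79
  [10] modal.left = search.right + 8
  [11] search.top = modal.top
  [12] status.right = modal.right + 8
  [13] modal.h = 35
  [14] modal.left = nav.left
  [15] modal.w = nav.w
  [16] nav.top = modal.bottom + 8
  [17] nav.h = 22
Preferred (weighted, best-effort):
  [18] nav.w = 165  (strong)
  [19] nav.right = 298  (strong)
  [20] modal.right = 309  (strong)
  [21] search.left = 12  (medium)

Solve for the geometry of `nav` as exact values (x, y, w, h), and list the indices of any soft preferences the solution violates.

1. nav.x = 133  [modal.left = nav.left]
2. nav.w = 165  [modal.w = nav.w]
3. nav.y = 82  [nav.top = modal.bottom + 8]
4. nav.h = 22  [nav.h = 22]

nav = (x=133, y=82, w=165, h=22)
violated soft preferences: 20, 21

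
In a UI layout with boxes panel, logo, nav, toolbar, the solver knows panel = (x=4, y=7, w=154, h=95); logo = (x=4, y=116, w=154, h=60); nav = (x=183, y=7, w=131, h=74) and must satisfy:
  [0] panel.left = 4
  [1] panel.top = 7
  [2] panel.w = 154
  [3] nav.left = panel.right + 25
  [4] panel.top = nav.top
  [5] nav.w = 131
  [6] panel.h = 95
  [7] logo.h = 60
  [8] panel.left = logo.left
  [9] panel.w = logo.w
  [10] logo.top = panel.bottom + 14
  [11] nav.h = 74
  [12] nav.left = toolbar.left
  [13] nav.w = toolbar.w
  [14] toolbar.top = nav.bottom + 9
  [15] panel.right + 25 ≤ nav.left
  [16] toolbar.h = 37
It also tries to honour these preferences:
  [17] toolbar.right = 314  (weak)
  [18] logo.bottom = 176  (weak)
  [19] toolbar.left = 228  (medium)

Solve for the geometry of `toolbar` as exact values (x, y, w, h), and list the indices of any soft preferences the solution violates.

1. toolbar.x = 183  [nav.left = toolbar.left]
2. toolbar.w = 131  [nav.w = toolbar.w]
3. toolbar.y = 90  [toolbar.top = nav.bottom + 9]
4. toolbar.h = 37  [toolbar.h = 37]

toolbar = (x=183, y=90, w=131, h=37)
violated soft preferences: 19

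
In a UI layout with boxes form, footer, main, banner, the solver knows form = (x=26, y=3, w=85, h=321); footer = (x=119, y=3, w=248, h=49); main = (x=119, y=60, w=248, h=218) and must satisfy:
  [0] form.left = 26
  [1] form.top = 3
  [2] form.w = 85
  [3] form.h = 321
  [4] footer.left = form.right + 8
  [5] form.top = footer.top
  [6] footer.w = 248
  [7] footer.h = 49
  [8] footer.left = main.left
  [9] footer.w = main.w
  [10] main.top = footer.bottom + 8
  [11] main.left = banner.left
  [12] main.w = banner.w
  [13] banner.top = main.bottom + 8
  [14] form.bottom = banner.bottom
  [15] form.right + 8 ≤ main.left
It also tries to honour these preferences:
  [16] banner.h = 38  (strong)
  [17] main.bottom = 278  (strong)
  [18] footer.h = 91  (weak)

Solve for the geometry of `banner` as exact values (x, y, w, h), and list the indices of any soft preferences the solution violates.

1. banner.x = 119  [main.left = banner.left]
2. banner.w = 248  [main.w = banner.w]
3. banner.y = 286  [banner.top = main.bottom + 8]
4. banner.h = 38  [form.bottom = banner.bottom]

banner = (x=119, y=286, w=248, h=38)
violated soft preferences: 18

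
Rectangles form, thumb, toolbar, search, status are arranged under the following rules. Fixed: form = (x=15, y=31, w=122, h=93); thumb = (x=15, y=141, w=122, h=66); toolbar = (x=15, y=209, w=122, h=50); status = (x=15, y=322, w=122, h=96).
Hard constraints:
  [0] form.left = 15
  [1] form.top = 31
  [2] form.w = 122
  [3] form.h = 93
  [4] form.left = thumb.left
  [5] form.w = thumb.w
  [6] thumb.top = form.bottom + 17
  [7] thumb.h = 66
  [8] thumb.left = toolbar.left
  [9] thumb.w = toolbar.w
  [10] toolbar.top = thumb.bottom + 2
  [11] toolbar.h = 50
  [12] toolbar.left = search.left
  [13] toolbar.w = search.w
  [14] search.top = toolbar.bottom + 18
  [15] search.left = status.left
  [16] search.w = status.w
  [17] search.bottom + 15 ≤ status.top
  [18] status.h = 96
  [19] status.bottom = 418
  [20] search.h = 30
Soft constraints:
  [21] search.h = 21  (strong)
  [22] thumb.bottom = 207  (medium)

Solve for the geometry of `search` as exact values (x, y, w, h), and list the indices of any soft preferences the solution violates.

1. search.x = 15  [toolbar.left = search.left]
2. search.w = 122  [toolbar.w = search.w]
3. search.y = 277  [search.top = toolbar.bottom + 18]
4. search.h = 30  [search.h = 30]

search = (x=15, y=277, w=122, h=30)
violated soft preferences: 21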